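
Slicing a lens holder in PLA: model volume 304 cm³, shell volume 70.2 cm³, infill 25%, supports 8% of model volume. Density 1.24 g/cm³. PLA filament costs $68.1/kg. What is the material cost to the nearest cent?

Volume inside the shell = 304 − 70.2 = 233.8 cm³.
Deposited infill = 0.25 × 233.8 = 58.45 cm³.
Support = 0.08 × 304, so 24.32 cm³.
Total extruded = 70.2 + 58.45 + 24.32 = 152.97 cm³.
Mass: 152.97 × 1.24 → 189.6828 g.
Cost = 189.6828 g / 1000 × $68.1/kg = $12.92.

$12.92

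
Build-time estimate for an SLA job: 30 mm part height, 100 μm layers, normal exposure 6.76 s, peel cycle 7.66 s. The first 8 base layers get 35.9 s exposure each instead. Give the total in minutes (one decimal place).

Number of layers: 30 / 0.1 → 300 (rounded up).
Bottom layers = 8 × (35.9 + 7.66) = 348.48 s.
Normal layers = 292 × (6.76 + 7.66), so 4210.64 s.
Sum: 348.48 + 4210.64 = 4559.12 s → 76.0 minutes.

76.0 minutes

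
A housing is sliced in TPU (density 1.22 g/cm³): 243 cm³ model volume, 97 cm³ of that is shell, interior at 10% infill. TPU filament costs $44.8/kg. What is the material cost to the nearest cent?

Volume inside the shell: 243 − 97 → 146 cm³.
Infill volume: 0.10 × 146 → 14.6 cm³.
Total printed volume = 97 + 14.6, so 111.6 cm³.
Mass = 111.6 × 1.22, so 136.152 g.
At $44.8/kg: 136.152/1000 × 44.8 = $6.10.

$6.10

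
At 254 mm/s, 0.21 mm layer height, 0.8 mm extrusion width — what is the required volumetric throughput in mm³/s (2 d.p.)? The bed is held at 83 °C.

42.67

A = 0.21 × 0.8, so 0.168 mm².
Volumetric flow = 254 × 0.168 = 42.67 mm³/s.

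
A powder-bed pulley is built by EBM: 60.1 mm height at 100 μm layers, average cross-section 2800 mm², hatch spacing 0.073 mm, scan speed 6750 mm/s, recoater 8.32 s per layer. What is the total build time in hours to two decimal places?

2.34 hours

Number of layers: 60.1 / 0.1 → 601 (rounded up).
Scan path per layer: 2800 / 0.073 → 38356.2 mm.
Per-layer scan time = 38356.2 / 6750, so 5.6824 s.
Per-layer time = 5.6824 + 8.32, so 14.0024 s.
Build time = 601 × 14.0024 = 8415.4424 s = 2.34 hours.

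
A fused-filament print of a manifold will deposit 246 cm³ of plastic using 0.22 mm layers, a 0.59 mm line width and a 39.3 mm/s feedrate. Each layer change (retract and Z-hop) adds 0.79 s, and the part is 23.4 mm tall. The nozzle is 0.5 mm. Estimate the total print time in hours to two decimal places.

Extrusion cross-section: 0.22 × 0.59 → 0.1298 mm².
Path length: 246000 mm³ / 0.1298 mm² → 1895223.4 mm.
Extrusion time: 1895223.4 / 39.3 → 48224.5 s.
Number of layers: 23.4 / 0.22 → 107 (rounded up).
Z-hop total = 107 × 0.79 = 84.53 s.
Altogether 48224.5 + 84.53 = 48309.03 s, i.e. 13.42 hours.

13.42 hours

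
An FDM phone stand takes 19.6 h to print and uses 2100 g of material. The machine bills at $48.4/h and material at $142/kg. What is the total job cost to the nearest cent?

Machine-time cost = 48.4 × 19.6, so $948.64.
Feedstock cost = 142 × 2100/1000 = $298.20.
Total = 948.64 + 298.20 = $1246.84.

$1246.84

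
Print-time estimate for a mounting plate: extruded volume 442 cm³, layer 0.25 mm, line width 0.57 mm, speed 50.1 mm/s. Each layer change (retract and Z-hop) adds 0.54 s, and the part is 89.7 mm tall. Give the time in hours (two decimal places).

17.25 hours

Line area: 0.25 × 0.57 → 0.1425 mm².
Toolpath length = 442 cm³ / 0.1425 mm² = 442000 / 0.1425 = 3101754.4 mm.
Time extruding = 3101754.4 / 50.1 = 61911.3 s.
Layer count = ceil(89.7 / 0.25) = 359.
Layer-change overhead: 359 × 0.54 → 193.86 s.
Altogether 61911.3 + 193.86 = 62105.16 s, i.e. 17.25 hours.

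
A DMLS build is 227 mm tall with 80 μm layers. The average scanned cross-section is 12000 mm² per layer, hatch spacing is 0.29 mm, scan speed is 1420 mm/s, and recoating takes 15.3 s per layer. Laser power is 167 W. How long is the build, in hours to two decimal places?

35.03 hours

Number of layers: 227 / 0.08 → 2838 (rounded up).
Hatch length per layer: 12000 / 0.29 → 41379.3 mm.
Laser time per layer = 41379.3 / 1420 = 29.1404 s.
Layer cycle = 29.1404 + 15.3 = 44.4404 s.
2838 layers × 44.4404 s/layer = 126121.8552 s, i.e. 35.03 hours.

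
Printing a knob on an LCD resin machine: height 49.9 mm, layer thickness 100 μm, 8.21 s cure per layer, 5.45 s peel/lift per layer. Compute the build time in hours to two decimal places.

Layers = ⌈49.9/0.1⌉ = 499.
Per-layer time: 8.21 + 5.45 → 13.66 s.
Total = 499 × 13.66 = 6816.34 s = 1.89 hours.

1.89 hours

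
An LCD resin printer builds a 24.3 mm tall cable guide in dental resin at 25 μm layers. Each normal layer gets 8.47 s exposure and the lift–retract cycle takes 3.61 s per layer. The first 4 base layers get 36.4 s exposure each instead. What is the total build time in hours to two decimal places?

3.29 hours

Layers = ⌈24.3/0.025⌉ = 972.
Burn-in layers = 4 × (36.4 + 3.61), so 160.04 s.
Regular layers = 968 × (8.47 + 3.61), so 11693.44 s.
Sum: 160.04 + 11693.44 = 11853.48 s → 3.29 hours.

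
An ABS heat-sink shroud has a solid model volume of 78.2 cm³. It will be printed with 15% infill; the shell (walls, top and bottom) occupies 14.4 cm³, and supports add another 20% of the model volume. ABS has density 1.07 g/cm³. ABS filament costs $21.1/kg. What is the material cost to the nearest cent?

Infill region: 78.2 − 14.4 → 63.8 cm³.
Infill volume = 0.15 × 63.8 = 9.57 cm³.
Support = 0.20 × 78.2, so 15.64 cm³.
Deposited volume: 14.4 + 9.57 + 15.64 → 39.61 cm³.
Mass = 39.61 × 1.07, so 42.3827 g.
At $21.1/kg: 42.3827/1000 × 21.1 = $0.89.

$0.89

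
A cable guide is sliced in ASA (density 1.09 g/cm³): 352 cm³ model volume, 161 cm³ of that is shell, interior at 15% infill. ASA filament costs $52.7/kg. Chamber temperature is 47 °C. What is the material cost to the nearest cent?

Interior volume: 352 − 161 → 191 cm³.
Deposited infill = 0.15 × 191, so 28.65 cm³.
Deposited volume = 161 + 28.65, so 189.65 cm³.
Mass = 189.65 × 1.09, so 206.7185 g.
Cost = 206.7185 g / 1000 × $52.7/kg = $10.89.

$10.89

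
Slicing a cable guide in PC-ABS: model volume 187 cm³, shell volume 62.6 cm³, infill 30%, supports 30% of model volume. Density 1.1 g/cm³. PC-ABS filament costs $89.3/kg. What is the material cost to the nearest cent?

Volume inside the shell: 187 − 62.6 → 124.4 cm³.
Infill deposited: 0.30 × 124.4 → 37.32 cm³.
Support = 0.30 × 187, so 56.1 cm³.
Deposited volume: 62.6 + 37.32 + 56.1 → 156.02 cm³.
Mass: 156.02 × 1.1 → 171.622 g.
At $89.3/kg: 171.622/1000 × 89.3 = $15.33.

$15.33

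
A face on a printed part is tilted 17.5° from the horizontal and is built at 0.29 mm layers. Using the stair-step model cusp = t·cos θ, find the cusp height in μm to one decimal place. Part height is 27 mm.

276.6 μm

cos(17.5°) = 0.9537, so cusp = 0.29 × 0.9537 = 0.276573 mm → 276.6 μm.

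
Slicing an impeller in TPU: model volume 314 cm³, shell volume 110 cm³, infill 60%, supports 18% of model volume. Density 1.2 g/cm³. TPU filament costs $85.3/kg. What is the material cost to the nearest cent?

$29.57

Interior volume = 314 − 110, so 204 cm³.
Infill volume = 0.60 × 204, so 122.4 cm³.
Support = 0.18 × 314, so 56.52 cm³.
Deposited volume = 110 + 122.4 + 56.52 = 288.92 cm³.
Mass: 288.92 × 1.2 → 346.704 g.
Cost = 346.704 g / 1000 × $85.3/kg = $29.57.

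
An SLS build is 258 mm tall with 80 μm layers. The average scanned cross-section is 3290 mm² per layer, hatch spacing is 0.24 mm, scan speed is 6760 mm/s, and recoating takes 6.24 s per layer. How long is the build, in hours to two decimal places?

7.41 hours

Layer count = ceil(258 / 0.08) = 3225.
Hatch length per layer: 3290 / 0.24 → 13708.3 mm.
Scan time per layer = 13708.3 / 6760, so 2.0279 s.
Per-layer time = 2.0279 + 6.24, so 8.2679 s.
Total: 3225 × 8.2679 s = 26663.9775 s → 7.41 hours.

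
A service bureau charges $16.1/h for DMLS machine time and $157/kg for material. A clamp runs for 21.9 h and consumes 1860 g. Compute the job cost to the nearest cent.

$644.61

Machine cost = 16.1 × 21.9 = $352.59.
Feedstock cost: 157 × 1860/1000 → $292.02.
Job cost: 352.59 + 292.02 = $644.61.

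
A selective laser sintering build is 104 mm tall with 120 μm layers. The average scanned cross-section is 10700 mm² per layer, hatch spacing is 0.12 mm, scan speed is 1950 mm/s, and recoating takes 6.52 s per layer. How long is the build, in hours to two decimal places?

Layers = ⌈104/0.12⌉ = 867.
Per-layer scan distance = 10700 / 0.12 = 89166.7 mm.
Laser time per layer = 89166.7 / 1950, so 45.7265 s.
Per-layer time: 45.7265 + 6.52 → 52.2465 s.
Build time = 867 × 52.2465 = 45297.7155 s = 12.58 hours.

12.58 hours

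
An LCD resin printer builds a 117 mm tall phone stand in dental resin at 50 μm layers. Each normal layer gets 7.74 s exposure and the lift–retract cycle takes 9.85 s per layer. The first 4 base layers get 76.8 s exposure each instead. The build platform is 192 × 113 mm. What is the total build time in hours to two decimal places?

11.51 hours

Layer count = ceil(117 / 0.05) = 2340.
Base layers = 4 × (76.8 + 9.85) = 346.6 s.
Normal layers = 2336 × (7.74 + 9.85) = 41090.24 s.
Total = 346.6 + 41090.24 = 41436.84 s = 11.51 hours.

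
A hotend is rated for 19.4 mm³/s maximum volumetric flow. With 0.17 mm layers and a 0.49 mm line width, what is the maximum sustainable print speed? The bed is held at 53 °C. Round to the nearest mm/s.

233 mm/s

Extrusion cross-section = 0.17 × 0.49, so 0.0833 mm².
Max speed = 19.4 / 0.0833 = 232.89 ≈ 233 mm/s.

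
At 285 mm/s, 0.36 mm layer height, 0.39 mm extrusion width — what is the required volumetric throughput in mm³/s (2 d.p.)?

40.01

Bead cross-section = 0.36 × 0.39, so 0.1404 mm².
Q = v·A = 285 × 0.1404 = 40.01 mm³/s.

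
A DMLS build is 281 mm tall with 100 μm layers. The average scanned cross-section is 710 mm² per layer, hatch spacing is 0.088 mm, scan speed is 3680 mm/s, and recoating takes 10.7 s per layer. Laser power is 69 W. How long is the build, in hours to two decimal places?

Layer count = ceil(281 / 0.1) = 2810.
Scan path per layer: 710 / 0.088 → 8068.2 mm.
Scan time per layer = 8068.2 / 3680 = 2.1924 s.
Time per layer: 2.1924 + 10.7 → 12.8924 s.
Build time = 2810 × 12.8924 = 36227.644 s = 10.06 hours.

10.06 hours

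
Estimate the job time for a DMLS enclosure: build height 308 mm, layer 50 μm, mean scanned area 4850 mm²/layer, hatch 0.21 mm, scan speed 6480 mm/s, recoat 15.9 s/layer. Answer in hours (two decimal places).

33.31 hours

Layers = ⌈308/0.05⌉ = 6160.
Hatch length per layer = 4850 / 0.21 = 23095.2 mm.
Per-layer scan time = 23095.2 / 6480, so 3.5641 s.
Per-layer time = 3.5641 + 15.9, so 19.4641 s.
6160 layers × 19.4641 s/layer = 119898.856 s, i.e. 33.31 hours.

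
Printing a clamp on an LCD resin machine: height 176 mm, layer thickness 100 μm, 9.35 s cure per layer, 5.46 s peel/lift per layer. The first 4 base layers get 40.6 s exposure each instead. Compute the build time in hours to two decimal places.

Layer count = ceil(176 / 0.1) = 1760.
Burn-in layers = 4 × (40.6 + 5.46), so 184.24 s.
Regular layers = 1756 × (9.35 + 5.46), so 26006.36 s.
Sum: 184.24 + 26006.36 = 26190.6 s → 7.28 hours.

7.28 hours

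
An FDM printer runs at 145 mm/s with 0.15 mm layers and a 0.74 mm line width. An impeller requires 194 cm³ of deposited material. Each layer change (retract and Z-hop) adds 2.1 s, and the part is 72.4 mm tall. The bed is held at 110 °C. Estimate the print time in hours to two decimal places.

3.63 hours

Line area = 0.15 × 0.74, so 0.111 mm².
Path length: 194000 mm³ / 0.111 mm² → 1747747.7 mm.
Time extruding: 1747747.7 / 145 → 12053.4 s.
Layers = ⌈72.4/0.15⌉ = 483.
Z-hop total = 483 × 2.1, so 1014.3 s.
Altogether 12053.4 + 1014.3 = 13067.7 s, i.e. 3.63 hours.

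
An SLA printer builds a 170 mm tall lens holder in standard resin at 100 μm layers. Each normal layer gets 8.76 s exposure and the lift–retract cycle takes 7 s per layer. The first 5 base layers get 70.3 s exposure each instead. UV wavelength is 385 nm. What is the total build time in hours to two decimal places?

Layer count = ceil(170 / 0.1) = 1700.
Base layers: 5 × (70.3 + 7) → 386.5 s.
Remaining layers: 1695 × (8.76 + 7) → 26713.2 s.
Sum: 386.5 + 26713.2 = 27099.7 s → 7.53 hours.

7.53 hours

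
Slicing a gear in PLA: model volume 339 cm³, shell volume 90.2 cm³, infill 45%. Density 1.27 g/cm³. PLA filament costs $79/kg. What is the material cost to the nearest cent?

Interior volume = 339 − 90.2, so 248.8 cm³.
Infill deposited = 0.45 × 248.8, so 111.96 cm³.
Total extruded = 90.2 + 111.96 = 202.16 cm³.
Mass = 202.16 × 1.27 = 256.7432 g.
At $79/kg: 256.7432/1000 × 79 = $20.28.

$20.28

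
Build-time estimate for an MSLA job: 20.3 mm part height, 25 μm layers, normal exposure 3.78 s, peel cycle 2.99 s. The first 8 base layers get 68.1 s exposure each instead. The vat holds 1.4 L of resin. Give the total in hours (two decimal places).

Number of layers: 20.3 / 0.025 → 812 (rounded up).
Base layers = 8 × (68.1 + 2.99) = 568.72 s.
Normal layers = 804 × (3.78 + 2.99) = 5443.08 s.
Sum: 568.72 + 5443.08 = 6011.8 s → 1.67 hours.

1.67 hours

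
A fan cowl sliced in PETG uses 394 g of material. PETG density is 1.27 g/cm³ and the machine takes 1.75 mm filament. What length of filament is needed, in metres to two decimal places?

128.98 m

Extruded volume: 394/1.27 = 310.2362 cm³ (310236.2 mm³).
A = π r² = π × 0.875² = 2.4053 mm².
L = V/A = 310236.2/2.4053 = 128980.25 mm → 128.98 m.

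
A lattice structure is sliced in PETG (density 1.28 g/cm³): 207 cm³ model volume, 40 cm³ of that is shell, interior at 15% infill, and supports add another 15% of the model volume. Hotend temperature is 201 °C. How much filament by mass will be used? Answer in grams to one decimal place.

123.0 g

Interior volume = 207 − 40 = 167 cm³.
Deposited infill = 0.15 × 167 = 25.05 cm³.
Support = 0.15 × 207, so 31.05 cm³.
Total extruded = 40 + 25.05 + 31.05 = 96.1 cm³.
Mass = 96.1 × 1.28, so 123.008 g.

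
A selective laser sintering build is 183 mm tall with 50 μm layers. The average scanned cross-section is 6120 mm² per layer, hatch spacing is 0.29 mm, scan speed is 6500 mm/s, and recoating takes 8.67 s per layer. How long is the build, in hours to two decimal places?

12.12 hours

Layer count = ceil(183 / 0.05) = 3660.
Hatch length per layer: 6120 / 0.29 → 21103.4 mm.
Scan time per layer = 21103.4 / 6500, so 3.2467 s.
Time per layer = 3.2467 + 8.67 = 11.9167 s.
3660 layers × 11.9167 s/layer = 43615.122 s, i.e. 12.12 hours.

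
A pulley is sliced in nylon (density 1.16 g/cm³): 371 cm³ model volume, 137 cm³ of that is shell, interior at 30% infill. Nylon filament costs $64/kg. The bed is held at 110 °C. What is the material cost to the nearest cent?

Volume inside the shell: 371 − 137 → 234 cm³.
Deposited infill: 0.30 × 234 → 70.2 cm³.
Total extruded = 137 + 70.2, so 207.2 cm³.
Mass = 207.2 × 1.16 = 240.352 g.
At $64/kg: 240.352/1000 × 64 = $15.38.

$15.38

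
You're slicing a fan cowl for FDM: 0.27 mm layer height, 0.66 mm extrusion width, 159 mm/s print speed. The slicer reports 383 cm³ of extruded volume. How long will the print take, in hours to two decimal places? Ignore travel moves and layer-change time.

Extrusion cross-section: 0.27 × 0.66 → 0.1782 mm².
Total extruded path = 383000/0.1782 = 2149270.5 mm.
Print-move time: 2149270.5 / 159 → 13517.4 s.
13517.4 s = 3.75 hours.

3.75 hours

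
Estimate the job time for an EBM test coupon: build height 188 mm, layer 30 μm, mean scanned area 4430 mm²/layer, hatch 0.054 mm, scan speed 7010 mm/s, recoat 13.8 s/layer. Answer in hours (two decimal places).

44.40 hours

Number of layers: 188 / 0.03 → 6267 (rounded up).
Scan path per layer = 4430 / 0.054, so 82037 mm.
Per-layer scan time = 82037 / 7010, so 11.7029 s.
Per-layer time = 11.7029 + 13.8, so 25.5029 s.
Total: 6267 × 25.5029 s = 159826.6743 s → 44.40 hours.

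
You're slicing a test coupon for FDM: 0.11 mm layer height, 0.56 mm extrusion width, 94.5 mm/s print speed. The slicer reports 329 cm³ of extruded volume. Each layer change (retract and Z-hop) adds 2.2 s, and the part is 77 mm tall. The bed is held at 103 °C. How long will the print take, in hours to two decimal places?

Extrusion cross-section = 0.11 × 0.56, so 0.0616 mm².
Total extruded path = 329000/0.0616 = 5340909.1 mm.
Extrusion time = 5340909.1 / 94.5 = 56517.6 s.
Layer count = ceil(77 / 0.11) = 700.
Z-hop total = 700 × 2.2, so 1540 s.
Altogether 56517.6 + 1540 = 58057.6 s, i.e. 16.13 hours.

16.13 hours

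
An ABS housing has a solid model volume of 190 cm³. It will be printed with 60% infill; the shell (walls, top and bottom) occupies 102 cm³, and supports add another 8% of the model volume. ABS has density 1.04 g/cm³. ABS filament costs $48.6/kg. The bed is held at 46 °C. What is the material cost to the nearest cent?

Infill region = 190 − 102, so 88 cm³.
Deposited infill = 0.60 × 88, so 52.8 cm³.
Support = 0.08 × 190, so 15.2 cm³.
Total extruded: 102 + 52.8 + 15.2 → 170 cm³.
Mass = 170 × 1.04, so 176.8 g.
Cost = 176.8 g / 1000 × $48.6/kg = $8.59.

$8.59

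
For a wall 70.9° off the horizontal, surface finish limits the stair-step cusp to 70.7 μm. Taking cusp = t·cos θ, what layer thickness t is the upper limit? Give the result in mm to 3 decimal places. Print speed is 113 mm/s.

0.216 mm

Layer height = cusp / cos(70.9°) = 0.0707 / 0.3272 = 0.216 mm.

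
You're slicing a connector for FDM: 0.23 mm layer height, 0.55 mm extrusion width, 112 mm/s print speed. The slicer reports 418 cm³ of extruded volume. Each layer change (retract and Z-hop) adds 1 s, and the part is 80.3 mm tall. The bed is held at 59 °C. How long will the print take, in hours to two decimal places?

8.29 hours

Bead cross-section = 0.23 × 0.55, so 0.1265 mm².
Toolpath length = 418 cm³ / 0.1265 mm² = 418000 / 0.1265 = 3304347.8 mm.
Print-move time = 3304347.8 / 112 = 29503.1 s.
Number of layers: 80.3 / 0.23 → 350 (rounded up).
Non-print overhead = 350 × 1, so 350 s.
Total = 29503.1 + 350 = 29853.1 s = 8.29 hours.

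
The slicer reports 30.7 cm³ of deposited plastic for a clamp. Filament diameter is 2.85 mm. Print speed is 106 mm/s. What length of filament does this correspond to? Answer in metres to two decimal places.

4.81 m

Filament cross-section = π × (2.85/2)² = 6.3794 mm².
L = 30700 mm³ / 6.3794 mm² = 4812.36 mm, i.e. 4.81 m.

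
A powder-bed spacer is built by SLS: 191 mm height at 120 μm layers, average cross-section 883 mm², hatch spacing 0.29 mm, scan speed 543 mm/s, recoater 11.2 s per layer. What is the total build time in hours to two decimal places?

Number of layers: 191 / 0.12 → 1592 (rounded up).
Hatch length per layer: 883 / 0.29 → 3044.8 mm.
Laser time per layer: 3044.8 / 543 → 5.6074 s.
Layer cycle = 5.6074 + 11.2 = 16.8074 s.
1592 layers × 16.8074 s/layer = 26757.3808 s, i.e. 7.43 hours.

7.43 hours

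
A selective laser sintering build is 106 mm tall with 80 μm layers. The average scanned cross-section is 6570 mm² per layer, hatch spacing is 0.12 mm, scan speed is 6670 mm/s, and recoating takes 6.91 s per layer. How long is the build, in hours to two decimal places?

5.56 hours

Layers = ⌈106/0.08⌉ = 1325.
Hatch length per layer = 6570 / 0.12, so 54750 mm.
Per-layer scan time = 54750 / 6670 = 8.2084 s.
Layer cycle: 8.2084 + 6.91 → 15.1184 s.
Build time = 1325 × 15.1184 = 20031.88 s = 5.56 hours.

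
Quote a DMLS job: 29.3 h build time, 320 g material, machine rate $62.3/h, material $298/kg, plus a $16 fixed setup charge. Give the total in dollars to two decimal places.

Machine-time cost: 62.3 × 29.3 → $1825.39.
Feedstock cost = 298 × 320/1000 = $95.36.
Total = 1825.39 + 95.36 + 16 = $1936.75.

$1936.75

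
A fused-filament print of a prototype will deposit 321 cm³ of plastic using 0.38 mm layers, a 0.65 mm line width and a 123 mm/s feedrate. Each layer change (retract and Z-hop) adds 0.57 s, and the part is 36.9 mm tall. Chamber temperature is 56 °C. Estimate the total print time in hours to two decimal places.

Line area = 0.38 × 0.65, so 0.247 mm².
Toolpath length = 321 cm³ / 0.247 mm² = 321000 / 0.247 = 1299595.1 mm.
Print-move time: 1299595.1 / 123 → 10565.8 s.
Number of layers: 36.9 / 0.38 → 98 (rounded up).
Z-hop total: 98 × 0.57 → 55.86 s.
Altogether 10565.8 + 55.86 = 10621.66 s, i.e. 2.95 hours.

2.95 hours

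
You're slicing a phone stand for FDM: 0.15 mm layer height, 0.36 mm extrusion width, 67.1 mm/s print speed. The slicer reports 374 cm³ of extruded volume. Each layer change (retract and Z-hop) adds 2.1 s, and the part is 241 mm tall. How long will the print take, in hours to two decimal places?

Line area = 0.15 × 0.36 = 0.054 mm².
Total extruded path = 374000/0.054 = 6925925.9 mm.
Extrusion time = 6925925.9 / 67.1 = 103218 s.
Layers = ⌈241/0.15⌉ = 1607.
Non-print overhead = 1607 × 2.1, so 3374.7 s.
Total = 103218 + 3374.7 = 106592.7 s = 29.61 hours.

29.61 hours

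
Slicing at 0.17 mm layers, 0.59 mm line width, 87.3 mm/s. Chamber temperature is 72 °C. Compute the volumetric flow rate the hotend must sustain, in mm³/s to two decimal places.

Extrusion cross-section: 0.17 × 0.59 → 0.1003 mm².
Volumetric flow = 87.3 × 0.1003 = 8.76 mm³/s.

8.76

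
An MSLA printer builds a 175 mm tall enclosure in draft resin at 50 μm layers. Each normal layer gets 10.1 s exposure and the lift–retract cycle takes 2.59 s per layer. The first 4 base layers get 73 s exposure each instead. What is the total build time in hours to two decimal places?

12.41 hours

Layer count = ceil(175 / 0.05) = 3500.
Bottom layers = 4 × (73 + 2.59), so 302.36 s.
Regular layers: 3496 × (10.1 + 2.59) → 44364.24 s.
Total = 302.36 + 44364.24 = 44666.6 s = 12.41 hours.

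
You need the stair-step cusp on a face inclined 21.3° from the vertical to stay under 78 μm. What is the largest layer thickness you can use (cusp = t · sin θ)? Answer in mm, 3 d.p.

0.215 mm

t = h_c / sin θ = 0.078 / 0.3633 = 0.215 mm.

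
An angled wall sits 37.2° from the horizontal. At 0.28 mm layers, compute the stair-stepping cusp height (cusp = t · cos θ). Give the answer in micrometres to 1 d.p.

h_c = t·cos θ = 0.28 × 0.7965 = 0.22302 mm (223.0 μm).

223.0 μm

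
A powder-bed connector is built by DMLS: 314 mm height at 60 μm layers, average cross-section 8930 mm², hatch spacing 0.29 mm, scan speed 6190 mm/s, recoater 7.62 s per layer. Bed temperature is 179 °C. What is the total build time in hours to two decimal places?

Number of layers: 314 / 0.06 → 5234 (rounded up).
Hatch length per layer = 8930 / 0.29, so 30793.1 mm.
Per-layer scan time = 30793.1 / 6190, so 4.9747 s.
Time per layer: 4.9747 + 7.62 → 12.5947 s.
Total: 5234 × 12.5947 s = 65920.6598 s → 18.31 hours.

18.31 hours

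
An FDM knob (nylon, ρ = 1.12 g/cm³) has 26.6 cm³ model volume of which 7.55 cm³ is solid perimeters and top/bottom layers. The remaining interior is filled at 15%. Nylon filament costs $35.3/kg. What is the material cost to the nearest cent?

$0.41

Infill region = 26.6 − 7.55 = 19.05 cm³.
Deposited infill = 0.15 × 19.05, so 2.8575 cm³.
Total extruded: 7.55 + 2.8575 → 10.4075 cm³.
Mass: 10.4075 × 1.12 → 11.6564 g.
Cost = 11.6564 g / 1000 × $35.3/kg = $0.41.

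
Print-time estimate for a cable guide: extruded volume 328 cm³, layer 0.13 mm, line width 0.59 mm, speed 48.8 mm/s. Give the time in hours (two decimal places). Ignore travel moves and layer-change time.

Extrusion cross-section: 0.13 × 0.59 → 0.0767 mm².
Total extruded path = 328000/0.0767 = 4276401.6 mm.
Time extruding: 4276401.6 / 48.8 → 87631.2 s.
In the requested units: 87631.2 s = 24.34 hours.

24.34 hours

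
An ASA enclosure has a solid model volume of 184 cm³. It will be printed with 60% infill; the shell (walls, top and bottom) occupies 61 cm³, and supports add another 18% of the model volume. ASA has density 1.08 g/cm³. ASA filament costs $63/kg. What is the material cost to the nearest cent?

$11.43

Volume inside the shell: 184 − 61 → 123 cm³.
Deposited infill = 0.60 × 123, so 73.8 cm³.
Support = 0.18 × 184, so 33.12 cm³.
Total extruded = 61 + 73.8 + 33.12 = 167.92 cm³.
Mass = 167.92 × 1.08, so 181.3536 g.
At $63/kg: 181.3536/1000 × 63 = $11.43.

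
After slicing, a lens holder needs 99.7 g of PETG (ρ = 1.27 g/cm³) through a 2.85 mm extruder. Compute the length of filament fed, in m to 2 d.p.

12.31 m

Extruded volume: 99.7/1.27 = 78.5039 cm³ (78503.9 mm³).
Filament cross-section = π × (2.85/2)² = 6.3794 mm².
L = V/A = 78503.9/6.3794 = 12305.84 mm → 12.31 m.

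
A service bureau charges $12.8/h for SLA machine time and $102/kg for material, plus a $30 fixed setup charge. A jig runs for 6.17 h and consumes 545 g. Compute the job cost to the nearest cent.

$164.57

Machine-time cost = 12.8 × 6.17 = $78.976.
Material charge = 102 × 545/1000, so $55.59.
Adding setup: 78.976 + 55.59 + 30 → 164.566 ≈ $164.57.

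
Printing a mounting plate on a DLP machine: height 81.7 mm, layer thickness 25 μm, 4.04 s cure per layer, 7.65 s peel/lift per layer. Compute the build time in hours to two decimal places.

Number of layers: 81.7 / 0.025 → 3268 (rounded up).
Each layer takes: 4.04 + 7.65 → 11.69 s.
Build time: 3268 × 11.69 s = 38202.92 s, i.e. 10.61 hours.

10.61 hours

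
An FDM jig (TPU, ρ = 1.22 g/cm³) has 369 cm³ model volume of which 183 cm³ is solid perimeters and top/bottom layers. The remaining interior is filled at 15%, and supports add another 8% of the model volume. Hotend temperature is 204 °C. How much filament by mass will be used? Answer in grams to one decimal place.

293.3 g

Volume inside the shell = 369 − 183 = 186 cm³.
Deposited infill = 0.15 × 186 = 27.9 cm³.
Support = 0.08 × 369, so 29.52 cm³.
Deposited volume = 183 + 27.9 + 29.52, so 240.42 cm³.
Mass: 240.42 × 1.22 → 293.3124 g.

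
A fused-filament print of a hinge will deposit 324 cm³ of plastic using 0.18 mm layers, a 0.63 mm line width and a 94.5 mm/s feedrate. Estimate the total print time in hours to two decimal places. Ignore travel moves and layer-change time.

8.40 hours

Line area: 0.18 × 0.63 → 0.1134 mm².
Total extruded path = 324000/0.1134 = 2857142.9 mm.
Print-move time = 2857142.9 / 94.5 = 30234.3 s.
That's 30234.3 s → 8.40 hours.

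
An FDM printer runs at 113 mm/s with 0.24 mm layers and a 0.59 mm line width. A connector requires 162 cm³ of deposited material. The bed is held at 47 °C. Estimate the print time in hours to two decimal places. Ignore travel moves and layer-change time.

2.81 hours

Extrusion cross-section = 0.24 × 0.59 = 0.1416 mm².
Path length: 162000 mm³ / 0.1416 mm² → 1144067.8 mm.
Print-move time: 1144067.8 / 113 → 10124.5 s.
Converting: 10124.5 s = 2.81 hours.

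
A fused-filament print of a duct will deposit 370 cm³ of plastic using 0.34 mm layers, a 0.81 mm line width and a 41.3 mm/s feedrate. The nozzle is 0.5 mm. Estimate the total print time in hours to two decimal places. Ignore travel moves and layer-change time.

Extrusion cross-section: 0.34 × 0.81 → 0.2754 mm².
Total extruded path = 370000/0.2754 = 1343500.4 mm.
Print-move time: 1343500.4 / 41.3 → 32530.3 s.
32530.3 s = 9.04 hours.

9.04 hours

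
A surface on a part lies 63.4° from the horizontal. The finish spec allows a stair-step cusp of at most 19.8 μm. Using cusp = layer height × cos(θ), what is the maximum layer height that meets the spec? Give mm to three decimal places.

0.044 mm

t = h_c / cos θ = 0.0198 / 0.4478 = 0.044 mm.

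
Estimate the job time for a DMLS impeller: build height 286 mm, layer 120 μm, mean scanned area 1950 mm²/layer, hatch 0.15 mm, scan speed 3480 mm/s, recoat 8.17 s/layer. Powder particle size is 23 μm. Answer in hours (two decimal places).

7.88 hours

Layers = ⌈286/0.12⌉ = 2384.
Scan path per layer: 1950 / 0.15 → 13000 mm.
Per-layer scan time: 13000 / 3480 → 3.7356 s.
Per-layer time = 3.7356 + 8.17, so 11.9056 s.
Total: 2384 × 11.9056 s = 28382.9504 s → 7.88 hours.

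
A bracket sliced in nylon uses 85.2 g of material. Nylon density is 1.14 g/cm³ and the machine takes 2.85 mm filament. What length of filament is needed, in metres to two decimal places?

11.72 m

Volume = 85.2 g / 1.14 g·cm⁻³ = 74.7368 cm³ = 74736.8 mm³.
A = π r² = π × 1.425² = 6.3794 mm².
L = V/A = 74736.8/6.3794 = 11715.33 mm → 11.72 m.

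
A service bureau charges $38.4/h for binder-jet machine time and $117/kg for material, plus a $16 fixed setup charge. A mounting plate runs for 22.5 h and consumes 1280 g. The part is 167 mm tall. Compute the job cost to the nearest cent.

Machine-time cost = 38.4 × 22.5 = $864.00.
Material charge = 117 × 1280/1000 = $149.76.
Total = 864.00 + 149.76 + 16 = $1029.76.

$1029.76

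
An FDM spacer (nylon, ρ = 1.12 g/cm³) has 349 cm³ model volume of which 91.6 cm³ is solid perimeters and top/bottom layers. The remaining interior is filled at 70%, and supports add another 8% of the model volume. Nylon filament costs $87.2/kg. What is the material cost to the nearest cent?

$29.27

Volume inside the shell = 349 − 91.6, so 257.4 cm³.
Deposited infill: 0.70 × 257.4 → 180.18 cm³.
Support: 0.08 × 349 → 27.92 cm³.
Total printed volume = 91.6 + 180.18 + 27.92 = 299.7 cm³.
Mass: 299.7 × 1.12 → 335.664 g.
At $87.2/kg: 335.664/1000 × 87.2 = $29.27.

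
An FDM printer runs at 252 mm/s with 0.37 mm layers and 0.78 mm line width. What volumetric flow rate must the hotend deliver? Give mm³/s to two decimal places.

Bead cross-section = 0.37 × 0.78, so 0.2886 mm².
Q = v·A = 252 × 0.2886 = 72.73 mm³/s.

72.73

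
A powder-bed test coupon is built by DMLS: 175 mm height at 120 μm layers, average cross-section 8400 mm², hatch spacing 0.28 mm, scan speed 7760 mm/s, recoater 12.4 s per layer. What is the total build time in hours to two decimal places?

Number of layers: 175 / 0.12 → 1459 (rounded up).
Hatch length per layer = 8400 / 0.28 = 30000 mm.
Laser time per layer = 30000 / 7760 = 3.866 s.
Layer cycle = 3.866 + 12.4 = 16.266 s.
Total: 1459 × 16.266 s = 23732.094 s → 6.59 hours.

6.59 hours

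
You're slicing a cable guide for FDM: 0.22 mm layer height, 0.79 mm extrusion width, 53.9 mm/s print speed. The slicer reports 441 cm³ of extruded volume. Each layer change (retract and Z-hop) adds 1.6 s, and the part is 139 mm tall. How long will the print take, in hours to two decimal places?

Line area: 0.22 × 0.79 → 0.1738 mm².
Path length: 441000 mm³ / 0.1738 mm² → 2537399.3 mm.
Extrusion time: 2537399.3 / 53.9 → 47076.1 s.
Layer count = ceil(139 / 0.22) = 632.
Non-print overhead = 632 × 1.6 = 1011.2 s.
Total = 47076.1 + 1011.2 = 48087.3 s = 13.36 hours.

13.36 hours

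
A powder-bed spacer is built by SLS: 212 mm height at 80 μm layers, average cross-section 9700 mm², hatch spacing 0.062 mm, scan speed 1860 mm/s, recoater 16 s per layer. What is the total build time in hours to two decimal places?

73.69 hours

Layer count = ceil(212 / 0.08) = 2650.
Scan path per layer: 9700 / 0.062 → 156451.6 mm.
Scan time per layer: 156451.6 / 1860 → 84.1138 s.
Layer cycle: 84.1138 + 16 → 100.1138 s.
Total: 2650 × 100.1138 s = 265301.57 s → 73.69 hours.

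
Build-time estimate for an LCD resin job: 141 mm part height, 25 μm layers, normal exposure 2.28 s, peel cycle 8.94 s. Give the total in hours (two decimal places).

17.58 hours

Layer count = ceil(141 / 0.025) = 5640.
Each layer takes = 2.28 + 8.94, so 11.22 s.
Build time: 5640 × 11.22 s = 63280.8 s, i.e. 17.58 hours.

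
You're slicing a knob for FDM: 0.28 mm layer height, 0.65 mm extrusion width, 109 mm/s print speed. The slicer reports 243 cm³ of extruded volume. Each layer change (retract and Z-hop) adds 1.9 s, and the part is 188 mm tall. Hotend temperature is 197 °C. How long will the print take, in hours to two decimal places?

Bead cross-section: 0.28 × 0.65 → 0.182 mm².
Toolpath length = 243 cm³ / 0.182 mm² = 243000 / 0.182 = 1335164.8 mm.
Time extruding = 1335164.8 / 109 = 12249.2 s.
Layers = ⌈188/0.28⌉ = 672.
Layer-change overhead: 672 × 1.9 → 1276.8 s.
Altogether 12249.2 + 1276.8 = 13526 s, i.e. 3.76 hours.

3.76 hours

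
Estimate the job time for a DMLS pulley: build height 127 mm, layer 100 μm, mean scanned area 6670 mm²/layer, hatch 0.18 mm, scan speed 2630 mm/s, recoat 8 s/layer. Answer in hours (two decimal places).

Number of layers: 127 / 0.1 → 1270 (rounded up).
Scan path per layer = 6670 / 0.18, so 37055.6 mm.
Laser time per layer = 37055.6 / 2630 = 14.0896 s.
Per-layer time = 14.0896 + 8 = 22.0896 s.
Build time = 1270 × 22.0896 = 28053.792 s = 7.79 hours.

7.79 hours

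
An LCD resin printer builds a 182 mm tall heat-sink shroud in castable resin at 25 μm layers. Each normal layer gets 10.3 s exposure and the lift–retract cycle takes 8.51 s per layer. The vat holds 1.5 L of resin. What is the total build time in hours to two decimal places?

38.04 hours

Layers = ⌈182/0.025⌉ = 7280.
Cycle time: 10.3 + 8.51 → 18.81 s.
Total = 7280 × 18.81 = 136936.8 s = 38.04 hours.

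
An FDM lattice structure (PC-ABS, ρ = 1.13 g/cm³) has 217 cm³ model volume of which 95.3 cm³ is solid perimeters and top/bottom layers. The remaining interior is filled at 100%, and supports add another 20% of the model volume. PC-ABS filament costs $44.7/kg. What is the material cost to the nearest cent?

Volume inside the shell = 217 − 95.3 = 121.7 cm³.
Deposited infill = 1.00 × 121.7 = 121.7 cm³.
Support = 0.20 × 217 = 43.4 cm³.
Total printed volume = 95.3 + 121.7 + 43.4, so 260.4 cm³.
Mass = 260.4 × 1.13, so 294.252 g.
Cost = 294.252 g / 1000 × $44.7/kg = $13.15.

$13.15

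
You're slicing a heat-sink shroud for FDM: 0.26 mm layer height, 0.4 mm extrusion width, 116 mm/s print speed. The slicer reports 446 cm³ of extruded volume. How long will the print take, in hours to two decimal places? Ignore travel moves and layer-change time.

Line area = 0.26 × 0.4 = 0.104 mm².
Total extruded path = 446000/0.104 = 4288461.5 mm.
Time extruding = 4288461.5 / 116 = 36969.5 s.
That's 36969.5 s → 10.27 hours.

10.27 hours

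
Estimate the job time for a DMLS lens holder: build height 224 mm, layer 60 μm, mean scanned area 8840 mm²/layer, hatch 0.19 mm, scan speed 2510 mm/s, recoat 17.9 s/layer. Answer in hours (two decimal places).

37.79 hours

Layer count = ceil(224 / 0.06) = 3734.
Per-layer scan distance: 8840 / 0.19 → 46526.3 mm.
Per-layer scan time: 46526.3 / 2510 → 18.5364 s.
Per-layer time = 18.5364 + 17.9 = 36.4364 s.
Build time = 3734 × 36.4364 = 136053.5176 s = 37.79 hours.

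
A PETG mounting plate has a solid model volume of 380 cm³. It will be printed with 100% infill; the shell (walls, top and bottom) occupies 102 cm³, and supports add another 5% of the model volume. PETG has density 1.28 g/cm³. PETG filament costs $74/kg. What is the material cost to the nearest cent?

$37.79

Infill region = 380 − 102 = 278 cm³.
Deposited infill: 1.00 × 278 → 278 cm³.
Support = 0.05 × 380 = 19 cm³.
Total printed volume = 102 + 278 + 19 = 399 cm³.
Mass = 399 × 1.28 = 510.72 g.
At $74/kg: 510.72/1000 × 74 = $37.79.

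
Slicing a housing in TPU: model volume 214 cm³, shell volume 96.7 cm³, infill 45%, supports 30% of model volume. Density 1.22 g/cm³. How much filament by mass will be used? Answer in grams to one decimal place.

Volume inside the shell = 214 − 96.7, so 117.3 cm³.
Infill volume = 0.45 × 117.3, so 52.785 cm³.
Support = 0.30 × 214 = 64.2 cm³.
Total printed volume = 96.7 + 52.785 + 64.2 = 213.685 cm³.
Mass = 213.685 × 1.22, so 260.6957 g.

260.7 g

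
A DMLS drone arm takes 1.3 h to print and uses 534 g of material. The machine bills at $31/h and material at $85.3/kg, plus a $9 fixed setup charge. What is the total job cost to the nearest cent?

$94.85

Machine-time cost = 31 × 1.3, so $40.30.
Feedstock cost = 85.3 × 534/1000, so $45.5502.
Total = 40.30 + 45.5502 + 9 = 94.8502 ≈ $94.85.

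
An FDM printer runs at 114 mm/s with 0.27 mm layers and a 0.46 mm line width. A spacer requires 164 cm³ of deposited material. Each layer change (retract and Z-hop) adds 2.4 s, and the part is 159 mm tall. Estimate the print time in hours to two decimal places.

Line area = 0.27 × 0.46, so 0.1242 mm².
Toolpath length = 164 cm³ / 0.1242 mm² = 164000 / 0.1242 = 1320450.9 mm.
Time extruding: 1320450.9 / 114 → 11582.9 s.
Number of layers: 159 / 0.27 → 589 (rounded up).
Non-print overhead: 589 × 2.4 → 1413.6 s.
Total = 11582.9 + 1413.6 = 12996.5 s = 3.61 hours.

3.61 hours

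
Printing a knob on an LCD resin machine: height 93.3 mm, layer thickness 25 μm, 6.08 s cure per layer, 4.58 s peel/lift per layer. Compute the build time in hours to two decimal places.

11.05 hours

Layers = ⌈93.3/0.025⌉ = 3732.
Cycle time = 6.08 + 4.58 = 10.66 s.
Total = 3732 × 10.66 = 39783.12 s = 11.05 hours.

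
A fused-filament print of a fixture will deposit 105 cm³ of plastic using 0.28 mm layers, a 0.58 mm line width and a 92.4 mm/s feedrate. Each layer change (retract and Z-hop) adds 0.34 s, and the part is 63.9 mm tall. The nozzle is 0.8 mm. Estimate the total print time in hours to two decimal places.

1.97 hours

Line area: 0.28 × 0.58 → 0.1624 mm².
Path length: 105000 mm³ / 0.1624 mm² → 646551.7 mm.
Extrusion time = 646551.7 / 92.4 = 6997.3 s.
Number of layers: 63.9 / 0.28 → 229 (rounded up).
Layer-change overhead: 229 × 0.34 → 77.86 s.
Total = 6997.3 + 77.86 = 7075.16 s = 1.97 hours.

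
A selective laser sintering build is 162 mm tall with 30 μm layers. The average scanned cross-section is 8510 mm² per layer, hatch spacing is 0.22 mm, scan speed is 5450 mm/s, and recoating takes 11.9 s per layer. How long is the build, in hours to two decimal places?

28.50 hours

Layer count = ceil(162 / 0.03) = 5400.
Per-layer scan distance: 8510 / 0.22 → 38681.8 mm.
Laser time per layer = 38681.8 / 5450, so 7.0976 s.
Per-layer time = 7.0976 + 11.9 = 18.9976 s.
Build time = 5400 × 18.9976 = 102587.04 s = 28.50 hours.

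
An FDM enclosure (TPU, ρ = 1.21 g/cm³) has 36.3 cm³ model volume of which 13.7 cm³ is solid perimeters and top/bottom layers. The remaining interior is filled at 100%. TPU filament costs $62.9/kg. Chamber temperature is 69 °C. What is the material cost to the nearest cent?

$2.76

Infill region = 36.3 − 13.7, so 22.6 cm³.
Deposited infill = 1.00 × 22.6, so 22.6 cm³.
Total printed volume = 13.7 + 22.6, so 36.3 cm³.
Mass = 36.3 × 1.21 = 43.923 g.
Cost = 43.923 g / 1000 × $62.9/kg = $2.76.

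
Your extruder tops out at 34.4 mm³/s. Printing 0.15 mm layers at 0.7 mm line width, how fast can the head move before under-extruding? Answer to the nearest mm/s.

328 mm/s

Bead cross-section = 0.15 × 0.7 = 0.105 mm².
v_max = Q/A = 34.4/0.105 = 327.62 mm/s → 328 mm/s.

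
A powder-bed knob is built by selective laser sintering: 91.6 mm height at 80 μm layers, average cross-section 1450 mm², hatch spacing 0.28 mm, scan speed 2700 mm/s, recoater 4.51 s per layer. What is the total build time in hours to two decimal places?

Layers = ⌈91.6/0.08⌉ = 1145.
Scan path per layer = 1450 / 0.28 = 5178.6 mm.
Scan time per layer: 5178.6 / 2700 → 1.918 s.
Per-layer time: 1.918 + 4.51 → 6.428 s.
Total: 1145 × 6.428 s = 7360.06 s → 2.04 hours.

2.04 hours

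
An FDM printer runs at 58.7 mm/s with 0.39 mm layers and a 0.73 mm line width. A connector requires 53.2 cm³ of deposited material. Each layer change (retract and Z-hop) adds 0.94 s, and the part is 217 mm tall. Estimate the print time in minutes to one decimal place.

61.8 minutes

Extrusion cross-section = 0.39 × 0.73, so 0.2847 mm².
Path length: 53200 mm³ / 0.2847 mm² → 186863.4 mm.
Extrusion time: 186863.4 / 58.7 → 3183.4 s.
Number of layers: 217 / 0.39 → 557 (rounded up).
Non-print overhead = 557 × 0.94 = 523.58 s.
Altogether 3183.4 + 523.58 = 3706.98 s, i.e. 61.8 minutes.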